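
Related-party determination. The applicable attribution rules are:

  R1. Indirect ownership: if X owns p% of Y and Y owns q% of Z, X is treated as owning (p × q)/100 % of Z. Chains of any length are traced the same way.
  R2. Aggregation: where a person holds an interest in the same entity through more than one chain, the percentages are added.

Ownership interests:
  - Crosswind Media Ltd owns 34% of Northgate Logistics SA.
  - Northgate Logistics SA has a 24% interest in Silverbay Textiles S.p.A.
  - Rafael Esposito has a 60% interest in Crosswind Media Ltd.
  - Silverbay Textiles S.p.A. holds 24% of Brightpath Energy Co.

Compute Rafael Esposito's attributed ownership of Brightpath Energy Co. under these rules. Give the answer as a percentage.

1.17504%

Chain via Crosswind Media Ltd → Northgate Logistics SA → Silverbay Textiles S.p.A. (R1): 60% × 34% × 24% × 24% = 1.17504% of Brightpath Energy Co.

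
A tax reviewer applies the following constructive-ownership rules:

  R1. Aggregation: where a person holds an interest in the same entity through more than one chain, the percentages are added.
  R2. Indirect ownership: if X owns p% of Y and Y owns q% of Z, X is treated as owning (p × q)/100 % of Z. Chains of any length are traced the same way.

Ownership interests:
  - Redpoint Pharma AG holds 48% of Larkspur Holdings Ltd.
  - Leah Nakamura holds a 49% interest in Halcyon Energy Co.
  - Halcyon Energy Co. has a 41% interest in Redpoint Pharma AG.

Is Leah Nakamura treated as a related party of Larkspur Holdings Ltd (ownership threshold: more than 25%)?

No

Chain via Halcyon Energy Co. → Redpoint Pharma AG (R2): 49% × 41% × 48% = 9.6432% of Larkspur Holdings Ltd.
9.6432% does not exceed the 25% threshold, so Leah is not a related party to Larkspur Holdings Ltd.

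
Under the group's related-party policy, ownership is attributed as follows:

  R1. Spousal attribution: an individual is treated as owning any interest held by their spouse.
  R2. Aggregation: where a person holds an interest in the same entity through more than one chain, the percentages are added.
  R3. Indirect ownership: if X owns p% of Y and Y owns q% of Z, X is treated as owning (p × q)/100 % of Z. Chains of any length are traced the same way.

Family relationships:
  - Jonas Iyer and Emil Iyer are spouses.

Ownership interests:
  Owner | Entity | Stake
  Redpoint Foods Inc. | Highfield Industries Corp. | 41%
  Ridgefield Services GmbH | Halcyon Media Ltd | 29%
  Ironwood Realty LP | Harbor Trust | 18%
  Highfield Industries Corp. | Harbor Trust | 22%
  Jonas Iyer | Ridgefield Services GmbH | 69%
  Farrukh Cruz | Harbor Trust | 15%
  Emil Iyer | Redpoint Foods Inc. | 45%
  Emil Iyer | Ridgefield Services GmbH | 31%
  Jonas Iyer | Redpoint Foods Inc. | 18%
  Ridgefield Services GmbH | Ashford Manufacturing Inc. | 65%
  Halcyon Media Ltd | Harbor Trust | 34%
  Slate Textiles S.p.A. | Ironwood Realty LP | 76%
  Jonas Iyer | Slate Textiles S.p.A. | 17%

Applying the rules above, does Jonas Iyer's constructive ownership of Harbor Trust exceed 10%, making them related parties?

By spousal attribution (R1), Jonas Iyer is treated as also owning Emil Iyer's interest in Ridgefield Services GmbH, giving 69% + 31% = 100%.
By spousal attribution (R1), Jonas Iyer is treated as also owning Emil Iyer's interest in Redpoint Foods Inc, giving 18% + 45% = 63%.
Chain via Ridgefield Services GmbH → Halcyon Media Ltd (R3): 100% × 29% × 34% = 9.86% of Harbor Trust.
Chain via Redpoint Foods Inc. → Highfield Industries Corp. (R3): 63% × 41% × 22% = 5.6826% of Harbor Trust.
Chain via Slate Textiles S.p.A. → Ironwood Realty LP (R3): 17% × 76% × 18% = 2.3256% of Harbor Trust.
Aggregating (R2): 9.86% + 5.6826% + 2.3256% = 17.8682%.
17.8682% exceeds the 10% threshold, so Jonas is a related party to Harbor Trust.

Yes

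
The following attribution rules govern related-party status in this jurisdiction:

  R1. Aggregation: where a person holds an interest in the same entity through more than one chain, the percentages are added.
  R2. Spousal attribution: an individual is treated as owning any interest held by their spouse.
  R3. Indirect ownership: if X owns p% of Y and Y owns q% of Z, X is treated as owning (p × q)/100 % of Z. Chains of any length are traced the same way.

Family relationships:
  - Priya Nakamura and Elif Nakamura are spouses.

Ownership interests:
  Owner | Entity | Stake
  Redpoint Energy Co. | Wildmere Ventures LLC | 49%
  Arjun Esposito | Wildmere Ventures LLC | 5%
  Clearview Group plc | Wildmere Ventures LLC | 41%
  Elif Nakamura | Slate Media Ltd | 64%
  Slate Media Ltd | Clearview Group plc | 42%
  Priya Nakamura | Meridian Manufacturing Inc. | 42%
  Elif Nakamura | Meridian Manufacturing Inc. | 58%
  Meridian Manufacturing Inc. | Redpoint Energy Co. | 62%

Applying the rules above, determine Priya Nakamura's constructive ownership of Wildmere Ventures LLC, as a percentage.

By spousal attribution (R2), Priya Nakamura is treated as also owning Elif Nakamura's interest in Meridian Manufacturing Inc, giving 42% + 58% = 100%.
By spousal attribution (R2), Priya Nakamura is treated as owning Elif Nakamura's 64% interest in Slate Media Ltd.
Chain via Meridian Manufacturing Inc. → Redpoint Energy Co. (R3): 100% × 62% × 49% = 30.38% of Wildmere Ventures LLC.
Chain via Slate Media Ltd → Clearview Group plc (R3): 64% × 42% × 41% = 11.0208% of Wildmere Ventures LLC.
Aggregating (R1): 30.38% + 11.0208% = 41.4008%.

41.4008%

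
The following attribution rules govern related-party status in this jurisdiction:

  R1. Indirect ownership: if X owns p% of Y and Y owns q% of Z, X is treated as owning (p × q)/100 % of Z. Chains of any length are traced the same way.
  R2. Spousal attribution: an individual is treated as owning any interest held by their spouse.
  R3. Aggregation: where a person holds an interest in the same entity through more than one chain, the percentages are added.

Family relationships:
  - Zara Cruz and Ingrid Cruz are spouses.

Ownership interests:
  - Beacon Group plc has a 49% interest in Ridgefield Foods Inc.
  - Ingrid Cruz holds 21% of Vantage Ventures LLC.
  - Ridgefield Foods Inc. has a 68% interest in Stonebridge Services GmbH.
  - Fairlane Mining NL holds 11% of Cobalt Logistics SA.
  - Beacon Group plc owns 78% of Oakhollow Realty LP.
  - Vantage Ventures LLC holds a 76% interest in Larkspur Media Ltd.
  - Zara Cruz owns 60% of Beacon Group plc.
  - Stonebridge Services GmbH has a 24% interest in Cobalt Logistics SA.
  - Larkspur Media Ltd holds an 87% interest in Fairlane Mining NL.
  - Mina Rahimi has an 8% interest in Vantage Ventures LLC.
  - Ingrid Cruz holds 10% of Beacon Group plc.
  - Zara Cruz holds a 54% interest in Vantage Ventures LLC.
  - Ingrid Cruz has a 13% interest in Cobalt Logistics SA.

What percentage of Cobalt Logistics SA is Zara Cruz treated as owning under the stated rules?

By spousal attribution (R2), Zara Cruz is treated as also owning Ingrid Cruz's interest in Vantage Ventures LLC, giving 54% + 21% = 75%.
By spousal attribution (R2), Zara Cruz is treated as also owning Ingrid Cruz's interest in Beacon Group plc, giving 60% + 10% = 70%.
By spousal attribution (R2), Zara Cruz is treated as owning Ingrid Cruz's 13% interest in Cobalt Logistics SA.
Chain via Vantage Ventures LLC → Larkspur Media Ltd → Fairlane Mining NL (R1): 75% × 76% × 87% × 11% = 5.4549% of Cobalt Logistics SA.
Chain via Beacon Group plc → Ridgefield Foods Inc. → Stonebridge Services GmbH (R1): 70% × 49% × 68% × 24% = 5.59776% of Cobalt Logistics SA.
Direct interest in Cobalt Logistics SA: 13%.
Aggregating (R3): 5.4549% + 5.59776% + 13% = 24.05266%.

24.05266%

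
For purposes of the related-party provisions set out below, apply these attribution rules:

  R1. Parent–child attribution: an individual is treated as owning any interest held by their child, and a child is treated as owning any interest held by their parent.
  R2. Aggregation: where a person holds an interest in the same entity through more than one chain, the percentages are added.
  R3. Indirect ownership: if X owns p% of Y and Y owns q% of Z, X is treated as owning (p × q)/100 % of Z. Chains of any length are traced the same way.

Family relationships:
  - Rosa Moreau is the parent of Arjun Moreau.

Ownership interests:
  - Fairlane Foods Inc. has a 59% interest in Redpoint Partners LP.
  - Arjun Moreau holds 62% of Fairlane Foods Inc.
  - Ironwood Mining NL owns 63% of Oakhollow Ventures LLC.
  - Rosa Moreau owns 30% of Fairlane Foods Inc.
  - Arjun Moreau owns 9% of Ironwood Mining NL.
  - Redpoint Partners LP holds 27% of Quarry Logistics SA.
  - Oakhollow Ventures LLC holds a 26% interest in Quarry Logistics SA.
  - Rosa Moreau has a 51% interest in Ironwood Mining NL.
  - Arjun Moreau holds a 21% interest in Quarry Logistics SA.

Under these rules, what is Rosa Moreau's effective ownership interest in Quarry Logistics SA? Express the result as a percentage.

45.4836%

By parent–child attribution (R1), Rosa Moreau is treated as also owning Arjun Moreau's interest in Fairlane Foods Inc, giving 30% + 62% = 92%.
By parent–child attribution (R1), Rosa Moreau is treated as also owning Arjun Moreau's interest in Ironwood Mining NL, giving 51% + 9% = 60%.
By parent–child attribution (R1), Rosa Moreau is treated as owning Arjun Moreau's 21% interest in Quarry Logistics SA.
Chain via Fairlane Foods Inc. → Redpoint Partners LP (R3): 92% × 59% × 27% = 14.6556% of Quarry Logistics SA.
Chain via Ironwood Mining NL → Oakhollow Ventures LLC (R3): 60% × 63% × 26% = 9.828% of Quarry Logistics SA.
Direct interest in Quarry Logistics SA: 21%.
Aggregating (R2): 14.6556% + 9.828% + 21% = 45.4836%.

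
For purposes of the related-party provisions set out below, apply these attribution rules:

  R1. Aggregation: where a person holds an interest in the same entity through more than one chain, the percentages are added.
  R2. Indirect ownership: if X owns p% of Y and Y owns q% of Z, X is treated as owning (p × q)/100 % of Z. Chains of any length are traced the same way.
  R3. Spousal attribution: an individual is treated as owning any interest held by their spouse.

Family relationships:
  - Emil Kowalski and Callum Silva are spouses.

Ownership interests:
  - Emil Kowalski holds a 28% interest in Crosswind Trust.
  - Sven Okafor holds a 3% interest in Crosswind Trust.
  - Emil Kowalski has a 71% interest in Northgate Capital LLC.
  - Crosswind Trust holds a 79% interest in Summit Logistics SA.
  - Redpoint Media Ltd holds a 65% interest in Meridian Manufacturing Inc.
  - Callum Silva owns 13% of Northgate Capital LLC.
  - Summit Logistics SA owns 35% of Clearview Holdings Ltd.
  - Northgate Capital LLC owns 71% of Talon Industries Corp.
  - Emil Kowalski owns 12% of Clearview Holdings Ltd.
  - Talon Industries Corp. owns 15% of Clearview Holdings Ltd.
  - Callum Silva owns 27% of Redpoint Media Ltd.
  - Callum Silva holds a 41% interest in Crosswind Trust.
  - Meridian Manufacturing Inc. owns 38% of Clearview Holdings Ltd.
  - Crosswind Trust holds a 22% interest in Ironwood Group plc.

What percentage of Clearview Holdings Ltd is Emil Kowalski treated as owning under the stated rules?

By spousal attribution (R3), Emil Kowalski is treated as also owning Callum Silva's interest in Crosswind Trust, giving 28% + 41% = 69%.
By spousal attribution (R3), Emil Kowalski is treated as also owning Callum Silva's interest in Northgate Capital LLC, giving 71% + 13% = 84%.
By spousal attribution (R3), Emil Kowalski is treated as owning Callum Silva's 27% interest in Redpoint Media Ltd.
Chain via Crosswind Trust → Summit Logistics SA (R2): 69% × 79% × 35% = 19.0785% of Clearview Holdings Ltd.
Chain via Northgate Capital LLC → Talon Industries Corp. (R2): 84% × 71% × 15% = 8.946% of Clearview Holdings Ltd.
Direct interest in Clearview Holdings Ltd: 12%.
Chain via Redpoint Media Ltd → Meridian Manufacturing Inc. (R2): 27% × 65% × 38% = 6.669% of Clearview Holdings Ltd.
Aggregating (R1): 19.0785% + 8.946% + 12% + 6.669% = 46.6935%.

46.6935%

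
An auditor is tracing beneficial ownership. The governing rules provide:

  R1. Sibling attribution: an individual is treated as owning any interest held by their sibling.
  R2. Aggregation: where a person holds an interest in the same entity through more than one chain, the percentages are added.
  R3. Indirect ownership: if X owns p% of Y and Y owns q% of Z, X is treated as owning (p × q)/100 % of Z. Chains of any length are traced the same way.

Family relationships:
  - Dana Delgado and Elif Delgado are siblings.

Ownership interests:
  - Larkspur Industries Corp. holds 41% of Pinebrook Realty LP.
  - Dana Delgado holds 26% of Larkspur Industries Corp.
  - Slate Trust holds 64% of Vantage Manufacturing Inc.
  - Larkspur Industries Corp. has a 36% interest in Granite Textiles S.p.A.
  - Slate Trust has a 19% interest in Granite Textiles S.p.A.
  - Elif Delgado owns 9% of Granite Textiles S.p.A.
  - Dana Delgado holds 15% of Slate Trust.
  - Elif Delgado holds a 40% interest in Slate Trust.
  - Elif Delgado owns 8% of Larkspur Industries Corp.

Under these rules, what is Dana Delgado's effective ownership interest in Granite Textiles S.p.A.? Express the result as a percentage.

31.69%

By sibling attribution (R1), Dana Delgado is treated as also owning Elif Delgado's interest in Larkspur Industries Corp, giving 26% + 8% = 34%.
By sibling attribution (R1), Dana Delgado is treated as also owning Elif Delgado's interest in Slate Trust, giving 15% + 40% = 55%.
By sibling attribution (R1), Dana Delgado is treated as owning Elif Delgado's 9% interest in Granite Textiles S.p.A.
Chain via Larkspur Industries Corp. (R3): 34% × 36% = 12.24% of Granite Textiles S.p.A.
Chain via Slate Trust (R3): 55% × 19% = 10.45% of Granite Textiles S.p.A.
Direct interest in Granite Textiles S.p.A: 9%.
Aggregating (R2): 12.24% + 10.45% + 9% = 31.69%.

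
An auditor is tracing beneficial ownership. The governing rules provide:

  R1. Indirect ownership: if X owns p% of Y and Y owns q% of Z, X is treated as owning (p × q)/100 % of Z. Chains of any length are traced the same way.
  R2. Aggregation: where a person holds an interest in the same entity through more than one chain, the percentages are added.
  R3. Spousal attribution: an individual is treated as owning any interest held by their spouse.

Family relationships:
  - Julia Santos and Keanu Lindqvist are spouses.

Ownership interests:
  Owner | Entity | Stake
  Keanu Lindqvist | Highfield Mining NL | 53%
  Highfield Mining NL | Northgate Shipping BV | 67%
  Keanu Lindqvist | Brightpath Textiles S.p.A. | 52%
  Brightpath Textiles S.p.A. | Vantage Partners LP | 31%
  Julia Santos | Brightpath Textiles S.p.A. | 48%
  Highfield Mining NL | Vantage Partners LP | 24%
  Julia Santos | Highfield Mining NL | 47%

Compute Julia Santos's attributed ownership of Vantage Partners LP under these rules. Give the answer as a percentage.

By spousal attribution (R3), Julia Santos is treated as also owning Keanu Lindqvist's interest in Highfield Mining NL, giving 47% + 53% = 100%.
By spousal attribution (R3), Julia Santos is treated as also owning Keanu Lindqvist's interest in Brightpath Textiles S.p.A, giving 48% + 52% = 100%.
Chain via Highfield Mining NL (R1): 100% × 24% = 24% of Vantage Partners LP.
Chain via Brightpath Textiles S.p.A. (R1): 100% × 31% = 31% of Vantage Partners LP.
Aggregating (R2): 24% + 31% = 55%.

55%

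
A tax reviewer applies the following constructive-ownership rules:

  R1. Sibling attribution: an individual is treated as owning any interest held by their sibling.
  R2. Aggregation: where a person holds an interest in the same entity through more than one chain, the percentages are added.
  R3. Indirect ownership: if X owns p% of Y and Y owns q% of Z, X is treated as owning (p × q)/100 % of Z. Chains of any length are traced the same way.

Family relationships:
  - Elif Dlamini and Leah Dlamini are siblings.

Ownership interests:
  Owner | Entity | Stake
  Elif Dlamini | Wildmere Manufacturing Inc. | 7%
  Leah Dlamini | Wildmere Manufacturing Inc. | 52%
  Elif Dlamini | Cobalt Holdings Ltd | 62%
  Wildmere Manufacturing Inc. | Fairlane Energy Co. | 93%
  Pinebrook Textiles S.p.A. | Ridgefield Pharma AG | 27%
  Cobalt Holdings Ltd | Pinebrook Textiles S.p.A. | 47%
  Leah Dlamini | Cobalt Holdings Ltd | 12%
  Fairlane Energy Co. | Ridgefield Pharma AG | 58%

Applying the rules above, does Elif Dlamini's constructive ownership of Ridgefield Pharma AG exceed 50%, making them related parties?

No

By sibling attribution (R1), Elif Dlamini is treated as also owning Leah Dlamini's interest in Wildmere Manufacturing Inc, giving 7% + 52% = 59%.
By sibling attribution (R1), Elif Dlamini is treated as also owning Leah Dlamini's interest in Cobalt Holdings Ltd, giving 62% + 12% = 74%.
Chain via Wildmere Manufacturing Inc. → Fairlane Energy Co. (R3): 59% × 93% × 58% = 31.8246% of Ridgefield Pharma AG.
Chain via Cobalt Holdings Ltd → Pinebrook Textiles S.p.A. (R3): 74% × 47% × 27% = 9.3906% of Ridgefield Pharma AG.
Aggregating (R2): 31.8246% + 9.3906% = 41.2152%.
41.2152% does not exceed the 50% threshold, so Elif is not a related party to Ridgefield Pharma AG.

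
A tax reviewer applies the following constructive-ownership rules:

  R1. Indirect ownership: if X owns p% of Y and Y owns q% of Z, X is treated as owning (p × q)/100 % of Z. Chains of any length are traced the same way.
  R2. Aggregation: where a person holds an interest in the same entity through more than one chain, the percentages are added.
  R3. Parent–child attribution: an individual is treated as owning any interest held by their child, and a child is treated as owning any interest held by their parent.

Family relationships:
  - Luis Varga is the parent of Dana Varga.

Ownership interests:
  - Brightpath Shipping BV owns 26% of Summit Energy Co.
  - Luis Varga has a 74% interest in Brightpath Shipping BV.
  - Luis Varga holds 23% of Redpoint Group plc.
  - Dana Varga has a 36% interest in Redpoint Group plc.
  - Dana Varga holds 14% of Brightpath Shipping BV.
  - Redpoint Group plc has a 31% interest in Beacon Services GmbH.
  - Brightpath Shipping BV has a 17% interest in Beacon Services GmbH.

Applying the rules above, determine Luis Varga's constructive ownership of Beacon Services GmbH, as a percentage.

By parent–child attribution (R3), Luis Varga is treated as also owning Dana Varga's interest in Redpoint Group plc, giving 23% + 36% = 59%.
By parent–child attribution (R3), Luis Varga is treated as also owning Dana Varga's interest in Brightpath Shipping BV, giving 74% + 14% = 88%.
Chain via Redpoint Group plc (R1): 59% × 31% = 18.29% of Beacon Services GmbH.
Chain via Brightpath Shipping BV (R1): 88% × 17% = 14.96% of Beacon Services GmbH.
Aggregating (R2): 18.29% + 14.96% = 33.25%.

33.25%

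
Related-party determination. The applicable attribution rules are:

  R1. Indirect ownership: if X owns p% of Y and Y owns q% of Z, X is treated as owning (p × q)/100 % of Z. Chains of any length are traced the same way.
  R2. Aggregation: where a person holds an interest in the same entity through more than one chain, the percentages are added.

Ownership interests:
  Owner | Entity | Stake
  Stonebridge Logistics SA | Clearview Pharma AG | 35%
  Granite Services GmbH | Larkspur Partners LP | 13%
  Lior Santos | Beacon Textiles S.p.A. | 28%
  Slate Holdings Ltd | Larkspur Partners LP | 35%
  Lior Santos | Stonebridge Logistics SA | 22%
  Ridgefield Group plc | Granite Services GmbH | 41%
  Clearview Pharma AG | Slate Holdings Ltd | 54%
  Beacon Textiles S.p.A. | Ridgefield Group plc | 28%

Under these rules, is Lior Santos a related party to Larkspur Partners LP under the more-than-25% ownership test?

No

Chain via Stonebridge Logistics SA → Clearview Pharma AG → Slate Holdings Ltd (R1): 22% × 35% × 54% × 35% = 1.4553% of Larkspur Partners LP.
Chain via Beacon Textiles S.p.A. → Ridgefield Group plc → Granite Services GmbH (R1): 28% × 28% × 41% × 13% = 0.417872% of Larkspur Partners LP.
Aggregating (R2): 1.4553% + 0.417872% = 1.873172%.
1.873172% does not exceed the 25% threshold, so Lior is not a related party to Larkspur Partners LP.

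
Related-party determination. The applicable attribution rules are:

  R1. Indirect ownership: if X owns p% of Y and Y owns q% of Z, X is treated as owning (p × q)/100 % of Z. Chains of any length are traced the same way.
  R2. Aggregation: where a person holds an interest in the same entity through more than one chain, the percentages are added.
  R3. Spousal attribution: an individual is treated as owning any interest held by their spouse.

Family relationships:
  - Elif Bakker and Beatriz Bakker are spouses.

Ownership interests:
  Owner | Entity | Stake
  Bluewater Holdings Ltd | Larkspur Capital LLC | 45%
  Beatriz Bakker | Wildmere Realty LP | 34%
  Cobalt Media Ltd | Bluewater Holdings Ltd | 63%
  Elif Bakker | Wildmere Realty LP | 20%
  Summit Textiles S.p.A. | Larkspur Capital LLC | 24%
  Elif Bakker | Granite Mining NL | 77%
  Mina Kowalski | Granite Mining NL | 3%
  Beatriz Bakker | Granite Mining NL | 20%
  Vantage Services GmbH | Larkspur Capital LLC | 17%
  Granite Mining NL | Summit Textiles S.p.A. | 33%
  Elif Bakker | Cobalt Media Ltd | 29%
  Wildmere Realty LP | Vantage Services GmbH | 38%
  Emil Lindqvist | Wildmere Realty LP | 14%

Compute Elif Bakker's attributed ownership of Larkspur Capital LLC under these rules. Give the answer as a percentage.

By spousal attribution (R3), Elif Bakker is treated as also owning Beatriz Bakker's interest in Granite Mining NL, giving 77% + 20% = 97%.
By spousal attribution (R3), Elif Bakker is treated as also owning Beatriz Bakker's interest in Wildmere Realty LP, giving 20% + 34% = 54%.
Chain via Granite Mining NL → Summit Textiles S.p.A. (R1): 97% × 33% × 24% = 7.6824% of Larkspur Capital LLC.
Chain via Cobalt Media Ltd → Bluewater Holdings Ltd (R1): 29% × 63% × 45% = 8.2215% of Larkspur Capital LLC.
Chain via Wildmere Realty LP → Vantage Services GmbH (R1): 54% × 38% × 17% = 3.4884% of Larkspur Capital LLC.
Aggregating (R2): 7.6824% + 8.2215% + 3.4884% = 19.3923%.

19.3923%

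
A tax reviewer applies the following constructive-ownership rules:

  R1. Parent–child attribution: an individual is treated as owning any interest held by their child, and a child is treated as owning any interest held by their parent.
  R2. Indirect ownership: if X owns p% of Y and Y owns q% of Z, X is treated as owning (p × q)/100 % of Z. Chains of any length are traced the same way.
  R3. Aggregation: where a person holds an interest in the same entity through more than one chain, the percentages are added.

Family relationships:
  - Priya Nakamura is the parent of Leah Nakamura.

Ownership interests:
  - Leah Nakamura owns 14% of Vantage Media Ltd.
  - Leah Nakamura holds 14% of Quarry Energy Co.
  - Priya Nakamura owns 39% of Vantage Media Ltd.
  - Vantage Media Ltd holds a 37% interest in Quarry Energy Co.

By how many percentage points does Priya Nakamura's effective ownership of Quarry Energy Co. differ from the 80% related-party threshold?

46.39

By parent–child attribution (R1), Priya Nakamura is treated as also owning Leah Nakamura's interest in Vantage Media Ltd, giving 39% + 14% = 53%.
By parent–child attribution (R1), Priya Nakamura is treated as owning Leah Nakamura's 14% interest in Quarry Energy Co.
Chain via Vantage Media Ltd (R2): 53% × 37% = 19.61% of Quarry Energy Co.
Direct interest in Quarry Energy Co: 14%.
Aggregating (R3): 19.61% + 14% = 33.61%.
33.61% falls short of the 80% threshold by 46.39 percentage points.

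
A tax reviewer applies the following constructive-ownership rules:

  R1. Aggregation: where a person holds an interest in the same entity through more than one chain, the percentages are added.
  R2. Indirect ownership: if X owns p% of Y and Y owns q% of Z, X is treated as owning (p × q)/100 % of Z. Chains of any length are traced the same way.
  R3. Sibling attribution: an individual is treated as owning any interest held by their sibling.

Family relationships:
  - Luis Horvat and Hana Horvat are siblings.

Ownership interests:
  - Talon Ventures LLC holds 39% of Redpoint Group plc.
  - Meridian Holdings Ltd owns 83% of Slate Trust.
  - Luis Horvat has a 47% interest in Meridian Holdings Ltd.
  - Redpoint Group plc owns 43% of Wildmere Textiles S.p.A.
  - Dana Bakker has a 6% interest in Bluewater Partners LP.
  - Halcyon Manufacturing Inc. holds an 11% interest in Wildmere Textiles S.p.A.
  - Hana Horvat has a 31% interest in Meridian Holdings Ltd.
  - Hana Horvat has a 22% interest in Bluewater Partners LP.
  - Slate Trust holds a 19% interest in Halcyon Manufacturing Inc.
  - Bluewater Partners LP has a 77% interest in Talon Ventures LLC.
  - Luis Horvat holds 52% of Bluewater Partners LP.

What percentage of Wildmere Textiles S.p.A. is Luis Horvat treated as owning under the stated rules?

10.908612%

By sibling attribution (R3), Luis Horvat is treated as also owning Hana Horvat's interest in Bluewater Partners LP, giving 52% + 22% = 74%.
By sibling attribution (R3), Luis Horvat is treated as also owning Hana Horvat's interest in Meridian Holdings Ltd, giving 47% + 31% = 78%.
Chain via Bluewater Partners LP → Talon Ventures LLC → Redpoint Group plc (R2): 74% × 77% × 39% × 43% = 9.555546% of Wildmere Textiles S.p.A.
Chain via Meridian Holdings Ltd → Slate Trust → Halcyon Manufacturing Inc. (R2): 78% × 83% × 19% × 11% = 1.353066% of Wildmere Textiles S.p.A.
Aggregating (R1): 9.555546% + 1.353066% = 10.908612%.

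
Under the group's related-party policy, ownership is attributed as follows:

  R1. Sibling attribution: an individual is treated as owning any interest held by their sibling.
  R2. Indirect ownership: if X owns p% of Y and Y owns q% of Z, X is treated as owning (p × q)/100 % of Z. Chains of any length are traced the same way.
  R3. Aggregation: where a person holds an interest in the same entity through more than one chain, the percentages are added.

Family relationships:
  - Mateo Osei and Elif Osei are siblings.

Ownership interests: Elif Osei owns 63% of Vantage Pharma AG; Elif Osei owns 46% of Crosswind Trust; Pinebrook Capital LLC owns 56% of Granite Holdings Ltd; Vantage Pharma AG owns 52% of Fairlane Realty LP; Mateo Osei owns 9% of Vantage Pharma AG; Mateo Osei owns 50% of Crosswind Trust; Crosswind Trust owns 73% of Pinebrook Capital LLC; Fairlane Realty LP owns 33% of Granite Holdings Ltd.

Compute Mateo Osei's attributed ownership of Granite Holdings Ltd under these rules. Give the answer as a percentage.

By sibling attribution (R1), Mateo Osei is treated as also owning Elif Osei's interest in Crosswind Trust, giving 50% + 46% = 96%.
By sibling attribution (R1), Mateo Osei is treated as also owning Elif Osei's interest in Vantage Pharma AG, giving 9% + 63% = 72%.
Chain via Crosswind Trust → Pinebrook Capital LLC (R2): 96% × 73% × 56% = 39.2448% of Granite Holdings Ltd.
Chain via Vantage Pharma AG → Fairlane Realty LP (R2): 72% × 52% × 33% = 12.3552% of Granite Holdings Ltd.
Aggregating (R3): 39.2448% + 12.3552% = 51.6%.

51.6%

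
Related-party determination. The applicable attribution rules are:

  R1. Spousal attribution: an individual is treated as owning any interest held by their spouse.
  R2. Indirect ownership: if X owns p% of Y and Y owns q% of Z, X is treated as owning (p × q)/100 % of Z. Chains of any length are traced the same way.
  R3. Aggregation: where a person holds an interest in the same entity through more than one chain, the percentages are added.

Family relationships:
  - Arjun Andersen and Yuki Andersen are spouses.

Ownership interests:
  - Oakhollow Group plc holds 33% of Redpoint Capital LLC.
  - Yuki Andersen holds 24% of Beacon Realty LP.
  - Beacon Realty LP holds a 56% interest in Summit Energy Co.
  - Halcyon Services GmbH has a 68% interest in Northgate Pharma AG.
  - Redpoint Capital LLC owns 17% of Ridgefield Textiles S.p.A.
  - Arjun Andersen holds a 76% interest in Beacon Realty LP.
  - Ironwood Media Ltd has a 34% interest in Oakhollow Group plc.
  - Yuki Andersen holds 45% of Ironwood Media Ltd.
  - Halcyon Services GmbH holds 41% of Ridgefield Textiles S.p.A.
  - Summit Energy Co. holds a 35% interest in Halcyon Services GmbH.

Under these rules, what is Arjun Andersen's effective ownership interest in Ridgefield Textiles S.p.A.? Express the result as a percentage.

By spousal attribution (R1), Arjun Andersen is treated as also owning Yuki Andersen's interest in Beacon Realty LP, giving 76% + 24% = 100%.
By spousal attribution (R1), Arjun Andersen is treated as owning Yuki Andersen's 45% interest in Ironwood Media Ltd.
Chain via Beacon Realty LP → Summit Energy Co. → Halcyon Services GmbH (R2): 100% × 56% × 35% × 41% = 8.036% of Ridgefield Textiles S.p.A.
Chain via Ironwood Media Ltd → Oakhollow Group plc → Redpoint Capital LLC (R2): 45% × 34% × 33% × 17% = 0.85833% of Ridgefield Textiles S.p.A.
Aggregating (R3): 8.036% + 0.85833% = 8.89433%.

8.89433%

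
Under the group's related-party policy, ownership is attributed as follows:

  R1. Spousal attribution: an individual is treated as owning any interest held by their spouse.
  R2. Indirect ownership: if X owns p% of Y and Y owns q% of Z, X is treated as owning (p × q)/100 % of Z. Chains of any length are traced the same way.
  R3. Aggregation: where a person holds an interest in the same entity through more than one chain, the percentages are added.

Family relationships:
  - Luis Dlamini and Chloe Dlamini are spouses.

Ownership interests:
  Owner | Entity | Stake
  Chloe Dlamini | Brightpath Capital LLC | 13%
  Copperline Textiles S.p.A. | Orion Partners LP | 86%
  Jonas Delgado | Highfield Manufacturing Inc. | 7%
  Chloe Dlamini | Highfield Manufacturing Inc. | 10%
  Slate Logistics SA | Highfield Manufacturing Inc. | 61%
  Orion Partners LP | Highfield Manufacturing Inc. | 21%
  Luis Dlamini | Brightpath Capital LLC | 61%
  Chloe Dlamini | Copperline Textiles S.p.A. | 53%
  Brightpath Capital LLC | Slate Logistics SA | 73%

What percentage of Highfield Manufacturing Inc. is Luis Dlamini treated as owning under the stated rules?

By spousal attribution (R1), Luis Dlamini is treated as also owning Chloe Dlamini's interest in Brightpath Capital LLC, giving 61% + 13% = 74%.
By spousal attribution (R1), Luis Dlamini is treated as owning Chloe Dlamini's 53% interest in Copperline Textiles S.p.A.
By spousal attribution (R1), Luis Dlamini is treated as owning Chloe Dlamini's 10% interest in Highfield Manufacturing Inc.
Chain via Brightpath Capital LLC → Slate Logistics SA (R2): 74% × 73% × 61% = 32.9522% of Highfield Manufacturing Inc.
Chain via Copperline Textiles S.p.A. → Orion Partners LP (R2): 53% × 86% × 21% = 9.5718% of Highfield Manufacturing Inc.
Direct interest in Highfield Manufacturing Inc: 10%.
Aggregating (R3): 32.9522% + 9.5718% + 10% = 52.524%.

52.524%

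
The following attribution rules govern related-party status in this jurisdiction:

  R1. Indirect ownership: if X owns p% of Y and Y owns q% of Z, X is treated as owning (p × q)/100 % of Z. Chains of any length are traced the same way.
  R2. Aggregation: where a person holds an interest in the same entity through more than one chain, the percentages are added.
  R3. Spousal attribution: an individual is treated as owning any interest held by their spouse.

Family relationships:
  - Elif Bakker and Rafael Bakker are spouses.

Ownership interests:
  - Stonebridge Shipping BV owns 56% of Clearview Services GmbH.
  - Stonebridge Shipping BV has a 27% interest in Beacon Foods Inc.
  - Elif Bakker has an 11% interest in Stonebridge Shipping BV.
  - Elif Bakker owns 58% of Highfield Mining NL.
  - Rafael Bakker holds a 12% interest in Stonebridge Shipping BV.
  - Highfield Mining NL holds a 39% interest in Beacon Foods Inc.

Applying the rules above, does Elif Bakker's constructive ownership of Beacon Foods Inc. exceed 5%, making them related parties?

Yes

By spousal attribution (R3), Elif Bakker is treated as also owning Rafael Bakker's interest in Stonebridge Shipping BV, giving 11% + 12% = 23%.
Chain via Highfield Mining NL (R1): 58% × 39% = 22.62% of Beacon Foods Inc.
Chain via Stonebridge Shipping BV (R1): 23% × 27% = 6.21% of Beacon Foods Inc.
Aggregating (R2): 22.62% + 6.21% = 28.83%.
28.83% exceeds the 5% threshold, so Elif is a related party to Beacon Foods Inc.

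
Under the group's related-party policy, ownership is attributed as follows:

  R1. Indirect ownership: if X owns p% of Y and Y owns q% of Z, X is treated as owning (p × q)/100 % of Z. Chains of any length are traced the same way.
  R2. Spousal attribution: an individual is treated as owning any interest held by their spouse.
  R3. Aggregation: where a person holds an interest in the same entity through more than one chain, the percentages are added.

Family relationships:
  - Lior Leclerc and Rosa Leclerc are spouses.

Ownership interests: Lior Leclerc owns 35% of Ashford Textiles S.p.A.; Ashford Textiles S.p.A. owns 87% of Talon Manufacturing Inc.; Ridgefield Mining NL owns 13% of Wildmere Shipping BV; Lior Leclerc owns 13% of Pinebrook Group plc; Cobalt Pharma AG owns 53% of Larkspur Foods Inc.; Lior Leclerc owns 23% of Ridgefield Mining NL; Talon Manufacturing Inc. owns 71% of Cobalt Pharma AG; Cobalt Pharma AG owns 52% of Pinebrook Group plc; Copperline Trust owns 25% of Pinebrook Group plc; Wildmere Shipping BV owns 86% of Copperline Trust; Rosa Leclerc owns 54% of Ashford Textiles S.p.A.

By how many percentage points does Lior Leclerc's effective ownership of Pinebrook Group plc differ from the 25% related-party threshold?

By spousal attribution (R2), Lior Leclerc is treated as also owning Rosa Leclerc's interest in Ashford Textiles S.p.A, giving 35% + 54% = 89%.
Chain via Ashford Textiles S.p.A. → Talon Manufacturing Inc. → Cobalt Pharma AG (R1): 89% × 87% × 71% × 52% = 28.587156% of Pinebrook Group plc.
Chain via Ridgefield Mining NL → Wildmere Shipping BV → Copperline Trust (R1): 23% × 13% × 86% × 25% = 0.64285% of Pinebrook Group plc.
Direct interest in Pinebrook Group plc: 13%.
Aggregating (R3): 28.587156% + 0.64285% + 13% = 42.230006%.
42.230006% exceeds the 25% threshold by 17.230006 percentage points.

17.230006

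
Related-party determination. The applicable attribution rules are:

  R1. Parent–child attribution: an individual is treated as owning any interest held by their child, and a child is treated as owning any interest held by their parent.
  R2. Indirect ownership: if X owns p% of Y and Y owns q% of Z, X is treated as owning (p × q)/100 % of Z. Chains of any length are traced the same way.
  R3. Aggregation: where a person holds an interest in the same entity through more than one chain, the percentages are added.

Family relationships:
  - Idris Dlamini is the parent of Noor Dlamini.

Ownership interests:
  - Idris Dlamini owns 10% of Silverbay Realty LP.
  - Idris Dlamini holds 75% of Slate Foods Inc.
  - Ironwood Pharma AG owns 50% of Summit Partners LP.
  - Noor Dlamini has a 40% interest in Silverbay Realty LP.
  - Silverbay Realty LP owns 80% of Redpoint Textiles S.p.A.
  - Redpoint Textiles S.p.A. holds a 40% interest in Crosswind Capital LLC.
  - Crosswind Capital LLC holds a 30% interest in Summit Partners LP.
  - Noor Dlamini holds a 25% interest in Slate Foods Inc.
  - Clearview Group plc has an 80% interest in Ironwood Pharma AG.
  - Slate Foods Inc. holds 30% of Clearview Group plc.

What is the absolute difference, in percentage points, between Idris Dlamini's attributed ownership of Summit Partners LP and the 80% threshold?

By parent–child attribution (R1), Idris Dlamini is treated as also owning Noor Dlamini's interest in Slate Foods Inc, giving 75% + 25% = 100%.
By parent–child attribution (R1), Idris Dlamini is treated as also owning Noor Dlamini's interest in Silverbay Realty LP, giving 10% + 40% = 50%.
Chain via Slate Foods Inc. → Clearview Group plc → Ironwood Pharma AG (R2): 100% × 30% × 80% × 50% = 12% of Summit Partners LP.
Chain via Silverbay Realty LP → Redpoint Textiles S.p.A. → Crosswind Capital LLC (R2): 50% × 80% × 40% × 30% = 4.8% of Summit Partners LP.
Aggregating (R3): 12% + 4.8% = 16.8%.
16.8% falls short of the 80% threshold by 63.2 percentage points.

63.2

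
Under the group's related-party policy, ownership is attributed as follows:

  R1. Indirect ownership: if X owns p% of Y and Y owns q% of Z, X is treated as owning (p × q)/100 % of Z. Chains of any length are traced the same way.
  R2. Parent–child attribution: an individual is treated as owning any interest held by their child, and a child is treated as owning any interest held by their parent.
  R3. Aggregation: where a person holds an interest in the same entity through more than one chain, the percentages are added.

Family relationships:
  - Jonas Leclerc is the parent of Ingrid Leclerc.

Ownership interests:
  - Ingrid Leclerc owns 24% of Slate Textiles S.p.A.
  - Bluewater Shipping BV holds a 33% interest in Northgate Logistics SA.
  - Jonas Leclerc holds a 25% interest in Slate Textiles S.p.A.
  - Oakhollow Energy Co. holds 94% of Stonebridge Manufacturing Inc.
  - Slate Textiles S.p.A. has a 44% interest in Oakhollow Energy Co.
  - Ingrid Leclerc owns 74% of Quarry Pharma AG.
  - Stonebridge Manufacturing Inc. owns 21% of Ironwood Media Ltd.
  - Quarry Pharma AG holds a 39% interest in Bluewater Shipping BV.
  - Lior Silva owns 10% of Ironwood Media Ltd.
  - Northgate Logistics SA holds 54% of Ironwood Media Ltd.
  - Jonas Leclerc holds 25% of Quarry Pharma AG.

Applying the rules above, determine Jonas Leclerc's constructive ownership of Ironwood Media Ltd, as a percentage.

11.136246%

By parent–child attribution (R2), Jonas Leclerc is treated as also owning Ingrid Leclerc's interest in Slate Textiles S.p.A, giving 25% + 24% = 49%.
By parent–child attribution (R2), Jonas Leclerc is treated as also owning Ingrid Leclerc's interest in Quarry Pharma AG, giving 25% + 74% = 99%.
Chain via Slate Textiles S.p.A. → Oakhollow Energy Co. → Stonebridge Manufacturing Inc. (R1): 49% × 44% × 94% × 21% = 4.255944% of Ironwood Media Ltd.
Chain via Quarry Pharma AG → Bluewater Shipping BV → Northgate Logistics SA (R1): 99% × 39% × 33% × 54% = 6.880302% of Ironwood Media Ltd.
Aggregating (R3): 4.255944% + 6.880302% = 11.136246%.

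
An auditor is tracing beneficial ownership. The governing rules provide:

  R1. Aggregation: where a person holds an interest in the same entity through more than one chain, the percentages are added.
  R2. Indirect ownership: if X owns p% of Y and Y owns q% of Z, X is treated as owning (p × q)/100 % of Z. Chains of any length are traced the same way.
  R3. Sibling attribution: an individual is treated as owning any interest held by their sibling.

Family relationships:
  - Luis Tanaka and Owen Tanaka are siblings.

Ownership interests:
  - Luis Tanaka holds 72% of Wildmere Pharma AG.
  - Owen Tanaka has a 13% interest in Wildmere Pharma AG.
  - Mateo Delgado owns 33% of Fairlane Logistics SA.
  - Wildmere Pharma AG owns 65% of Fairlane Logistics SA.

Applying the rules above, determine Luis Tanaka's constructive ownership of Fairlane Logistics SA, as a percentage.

By sibling attribution (R3), Luis Tanaka is treated as also owning Owen Tanaka's interest in Wildmere Pharma AG, giving 72% + 13% = 85%.
Chain via Wildmere Pharma AG (R2): 85% × 65% = 55.25% of Fairlane Logistics SA.

55.25%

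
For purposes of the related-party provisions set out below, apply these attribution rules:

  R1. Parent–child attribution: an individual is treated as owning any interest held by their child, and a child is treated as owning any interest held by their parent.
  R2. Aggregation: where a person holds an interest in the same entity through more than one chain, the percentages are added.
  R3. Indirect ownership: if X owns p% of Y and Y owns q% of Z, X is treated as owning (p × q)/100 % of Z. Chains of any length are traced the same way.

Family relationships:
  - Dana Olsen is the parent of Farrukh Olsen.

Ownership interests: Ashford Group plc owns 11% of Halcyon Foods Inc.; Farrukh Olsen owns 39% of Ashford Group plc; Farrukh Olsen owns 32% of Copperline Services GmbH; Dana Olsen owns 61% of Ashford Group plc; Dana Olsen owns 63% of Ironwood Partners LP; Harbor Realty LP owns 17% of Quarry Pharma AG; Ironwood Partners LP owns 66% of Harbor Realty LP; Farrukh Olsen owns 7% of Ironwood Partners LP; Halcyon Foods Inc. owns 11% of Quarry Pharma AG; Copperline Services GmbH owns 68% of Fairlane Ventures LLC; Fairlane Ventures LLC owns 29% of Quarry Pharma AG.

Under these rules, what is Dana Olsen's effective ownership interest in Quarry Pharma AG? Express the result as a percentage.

15.3744%

By parent–child attribution (R1), Dana Olsen is treated as also owning Farrukh Olsen's interest in Ironwood Partners LP, giving 63% + 7% = 70%.
By parent–child attribution (R1), Dana Olsen is treated as also owning Farrukh Olsen's interest in Ashford Group plc, giving 61% + 39% = 100%.
By parent–child attribution (R1), Dana Olsen is treated as owning Farrukh Olsen's 32% interest in Copperline Services GmbH.
Chain via Ironwood Partners LP → Harbor Realty LP (R3): 70% × 66% × 17% = 7.854% of Quarry Pharma AG.
Chain via Ashford Group plc → Halcyon Foods Inc. (R3): 100% × 11% × 11% = 1.21% of Quarry Pharma AG.
Chain via Copperline Services GmbH → Fairlane Ventures LLC (R3): 32% × 68% × 29% = 6.3104% of Quarry Pharma AG.
Aggregating (R2): 7.854% + 1.21% + 6.3104% = 15.3744%.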